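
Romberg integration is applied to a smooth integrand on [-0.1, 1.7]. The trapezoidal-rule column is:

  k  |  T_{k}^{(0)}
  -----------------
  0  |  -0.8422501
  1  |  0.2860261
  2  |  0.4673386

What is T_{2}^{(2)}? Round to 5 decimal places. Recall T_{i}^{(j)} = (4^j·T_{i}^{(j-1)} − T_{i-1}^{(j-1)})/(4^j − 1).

0.51882

T_{1}^{(1)} = (4·0.2860261 − (-0.8422501)) / 3 = 0.6621182
T_{2}^{(1)} = (4·0.4673386 − 0.2860261) / 3 = 0.5277761
T_{2}^{(2)} = 0.5277761 + (0.5277761 − 0.6621182)/15 = 0.5188200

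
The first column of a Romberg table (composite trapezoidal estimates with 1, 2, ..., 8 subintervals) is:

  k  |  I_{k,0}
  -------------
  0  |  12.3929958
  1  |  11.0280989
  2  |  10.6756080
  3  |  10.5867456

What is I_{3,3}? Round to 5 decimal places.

10.55706

I_{1,1} = (4·11.0280989 − 12.3929958) / 3 = 10.5731333
I_{2,1} = (4·10.6756080 − 11.0280989) / 3 = 10.5581110
I_{3,1} = 10.5867456 + (10.5867456 − 10.6756080)/3 = 10.5571248
I_{2,2} = 10.5581110 + (10.5581110 − 10.5731333)/15 = 10.5571095
I_{3,2} = (16·10.5571248 − 10.5581110) / 15 = 10.5570591
I_{3,3} = (64·10.5570591 − 10.5571095) / 63 = 10.5570583
(Column j=1 coincides with Simpson's rule on the same nodes.)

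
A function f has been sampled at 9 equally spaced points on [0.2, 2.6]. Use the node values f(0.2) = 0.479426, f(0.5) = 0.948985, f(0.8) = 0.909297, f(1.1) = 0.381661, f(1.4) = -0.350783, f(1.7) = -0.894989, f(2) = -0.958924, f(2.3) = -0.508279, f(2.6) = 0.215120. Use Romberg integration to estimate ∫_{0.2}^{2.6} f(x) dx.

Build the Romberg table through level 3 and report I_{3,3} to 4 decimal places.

I_{0,0} (trapezoid, 1 panel, h=2.4000): 0.833455
I_{1,0} (trapezoid, 2 panels, h=1.2000): -0.004212
I_{2,0} (trapezoid, 4 panels, h=0.6000): -0.031882
I_{3,0} (trapezoid, 8 panels, h=0.3000): -0.037728
I_{1,1} = -0.004212 + (-0.004212 − 0.833455)/3 = -0.283434
I_{2,1} = -0.031882 + (-0.031882 − (-0.004212))/3 = -0.041105
I_{3,1} = -0.037728 + (-0.037728 − (-0.031882))/3 = -0.039677
I_{2,2} = -0.041105 + (-0.041105 − (-0.283434))/15 = -0.024950
I_{3,2} = -0.039677 + (-0.039677 − (-0.041105))/15 = -0.039582
I_{3,3} = -0.039582 + (-0.039582 − (-0.024950))/63 = -0.039814

-0.0398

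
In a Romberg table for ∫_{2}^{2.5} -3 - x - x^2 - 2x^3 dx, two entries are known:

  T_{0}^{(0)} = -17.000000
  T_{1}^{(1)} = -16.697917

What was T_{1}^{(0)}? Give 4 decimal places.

From T_{1}^{(1)} = (4·T_{1}^{(0)} − T_{0}^{(0)})/3, solve for T_{1}^{(0)}:
4·T_{1}^{(0)} = 3·(-16.697917) + (-17.000000) = -67.093751
T_{1}^{(0)} = -16.773438

-16.7734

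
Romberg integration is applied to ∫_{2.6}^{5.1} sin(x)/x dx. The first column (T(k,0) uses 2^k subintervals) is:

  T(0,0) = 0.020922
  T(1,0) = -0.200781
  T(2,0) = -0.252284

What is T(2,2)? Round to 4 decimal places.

T(1,1) = (4·(-0.200781) − 0.020922) / 3 = -0.274682
T(2,1) = (4·(-0.252284) − (-0.200781)) / 3 = -0.269452
T(2,2) = -0.269452 + (-0.269452 − (-0.274682))/15 = -0.269103

-0.2691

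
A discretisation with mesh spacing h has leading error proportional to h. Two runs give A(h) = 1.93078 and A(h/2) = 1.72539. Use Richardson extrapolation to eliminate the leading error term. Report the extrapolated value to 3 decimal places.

The leading error scales as h; refining by a factor of 2 reduces it by 2^1 = 2.
Extrapolated value = (2·A(h/2) − A(h)) / (2 − 1)
= (2·1.72539 − 1.93078) / 1
= 1.52000 / 1 = 1.52000

1.520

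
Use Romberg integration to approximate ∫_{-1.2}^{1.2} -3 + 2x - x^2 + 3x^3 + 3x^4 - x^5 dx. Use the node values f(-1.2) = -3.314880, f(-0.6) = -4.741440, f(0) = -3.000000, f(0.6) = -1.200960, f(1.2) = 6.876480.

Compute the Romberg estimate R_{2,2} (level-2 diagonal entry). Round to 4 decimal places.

-5.3660

R_{0,0} (trapezoid, 1 panel, h=2.4000): 4.273920
R_{1,0} (trapezoid, 2 panels, h=1.2000): -1.463040
R_{2,0} (trapezoid, 4 panels, h=0.6000): -4.296960
R_{1,1} = -1.463040 + (-1.463040 − 4.273920)/3 = -3.375360
R_{2,1} = -4.296960 + (-4.296960 − (-1.463040))/3 = -5.241600
R_{2,2} = -5.241600 + (-5.241600 − (-3.375360))/15 = -5.366016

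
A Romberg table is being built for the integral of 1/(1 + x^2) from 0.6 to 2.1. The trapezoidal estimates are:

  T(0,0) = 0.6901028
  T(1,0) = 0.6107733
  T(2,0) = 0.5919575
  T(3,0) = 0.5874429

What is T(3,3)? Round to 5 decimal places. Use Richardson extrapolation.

T(1,1) = (4·0.6107733 − 0.6901028) / 3 = 0.5843301
T(2,1) = (4·0.5919575 − 0.6107733) / 3 = 0.5856856
T(3,1) = 0.5874429 + (0.5874429 − 0.5919575)/3 = 0.5859380
T(2,2) = 0.5856856 + (0.5856856 − 0.5843301)/15 = 0.5857760
T(3,2) = 0.5859380 + (0.5859380 − 0.5856856)/15 = 0.5859548
T(3,3) = (64·0.5859548 − 0.5857760) / 63 = 0.5859576
(Column j=1 coincides with Simpson's rule on the same nodes.)

0.58596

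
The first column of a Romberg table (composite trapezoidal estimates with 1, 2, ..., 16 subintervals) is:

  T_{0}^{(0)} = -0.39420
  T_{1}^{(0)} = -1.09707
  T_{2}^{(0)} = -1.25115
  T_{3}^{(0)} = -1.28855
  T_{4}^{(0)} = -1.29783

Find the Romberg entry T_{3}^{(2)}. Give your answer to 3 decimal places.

-1.301

Richardson extrapolation on the trapezoidal column (denominator 4−1=3):
T_{2}^{(1)} = -1.25115 + (-1.25115 − (-1.09707))/3 = -1.30251
T_{3}^{(1)} = -1.28855 + (-1.28855 − (-1.25115))/3 = -1.30102
T_{3}^{(2)} = (16·(-1.30102) − (-1.30251)) / 15 = -1.30092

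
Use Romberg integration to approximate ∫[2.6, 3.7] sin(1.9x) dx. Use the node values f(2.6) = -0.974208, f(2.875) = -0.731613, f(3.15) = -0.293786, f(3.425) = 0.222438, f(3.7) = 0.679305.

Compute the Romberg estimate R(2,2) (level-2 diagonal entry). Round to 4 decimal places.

R(0,0) (trapezoid, 1 panel, h=1.1000): -0.162197
R(1,0) (trapezoid, 2 panels, h=0.5500): -0.242681
R(2,0) (trapezoid, 4 panels, h=0.2750): -0.261363
R(1,1) = -0.242681 + (-0.242681 − (-0.162197))/3 = -0.269509
R(2,1) = -0.261363 + (-0.261363 − (-0.242681))/3 = -0.267590
R(2,2) = -0.267590 + (-0.267590 − (-0.269509))/15 = -0.267462

-0.2675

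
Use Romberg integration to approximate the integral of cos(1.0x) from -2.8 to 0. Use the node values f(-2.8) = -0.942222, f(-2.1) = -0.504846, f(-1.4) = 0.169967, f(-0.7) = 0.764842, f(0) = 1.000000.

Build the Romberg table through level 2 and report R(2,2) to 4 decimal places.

R(0,0) (trapezoid, 1 panel, h=2.8000): 0.080889
R(1,0) (trapezoid, 2 panels, h=1.4000): 0.278398
R(2,0) (trapezoid, 4 panels, h=0.7000): 0.321196
R(1,1) = 0.278398 + (0.278398 − 0.080889)/3 = 0.344234
R(2,1) = 0.321196 + (0.321196 − 0.278398)/3 = 0.335462
R(2,2) = 0.335462 + (0.335462 − 0.344234)/15 = 0.334877

0.3349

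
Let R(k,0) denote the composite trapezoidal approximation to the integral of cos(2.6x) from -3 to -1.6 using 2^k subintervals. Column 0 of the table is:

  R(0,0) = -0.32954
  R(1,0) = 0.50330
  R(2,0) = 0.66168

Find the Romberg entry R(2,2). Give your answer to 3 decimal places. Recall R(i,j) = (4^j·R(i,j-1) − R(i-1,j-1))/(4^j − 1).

0.710

Richardson extrapolation on the trapezoidal column (denominator 4−1=3):
R(1,1) = (4·0.50330 − (-0.32954)) / 3 = 0.78091
R(2,1) = (4·0.66168 − 0.50330) / 3 = 0.71447
R(2,2) = (16·0.71447 − 0.78091) / 15 = 0.71004
(Column j=1 coincides with Simpson's rule on the same nodes.)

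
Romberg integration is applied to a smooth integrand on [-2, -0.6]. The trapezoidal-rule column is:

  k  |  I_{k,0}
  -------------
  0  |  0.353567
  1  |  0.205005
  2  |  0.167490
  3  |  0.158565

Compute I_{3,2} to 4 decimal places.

I_{2,1} = 0.167490 + (0.167490 − 0.205005)/3 = 0.154985
I_{3,1} = 0.158565 + (0.158565 − 0.167490)/3 = 0.155590
I_{3,2} = (16·0.155590 − 0.154985) / 15 = 0.155630
(Column j=1 coincides with Simpson's rule on the same nodes.)

0.1556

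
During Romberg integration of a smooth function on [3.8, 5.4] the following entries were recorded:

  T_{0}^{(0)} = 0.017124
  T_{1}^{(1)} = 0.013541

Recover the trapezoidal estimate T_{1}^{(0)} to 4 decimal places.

From T_{1}^{(1)} = (4·T_{1}^{(0)} − T_{0}^{(0)})/3, solve for T_{1}^{(0)}:
4·T_{1}^{(0)} = 3·0.013541 + 0.017124 = 0.057747
T_{1}^{(0)} = 0.014437

0.0144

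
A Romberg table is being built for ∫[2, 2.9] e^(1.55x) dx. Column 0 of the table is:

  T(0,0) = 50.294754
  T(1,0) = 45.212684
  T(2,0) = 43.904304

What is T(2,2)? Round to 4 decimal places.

Richardson extrapolation on the trapezoidal column (denominator 4−1=3):
T(1,1) = 45.212684 + (45.212684 − 50.294754)/3 = 43.518661
T(2,1) = (4·43.904304 − 45.212684) / 3 = 43.468177
T(2,2) = (16·43.468177 − 43.518661) / 15 = 43.464811
(Column j=1 coincides with Simpson's rule on the same nodes.)

43.4648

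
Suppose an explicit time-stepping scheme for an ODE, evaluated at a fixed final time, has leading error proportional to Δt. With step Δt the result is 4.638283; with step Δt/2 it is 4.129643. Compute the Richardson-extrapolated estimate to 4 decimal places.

3.6210

The leading error scales as Δt; refining by a factor of 2 reduces it by 2^1 = 2.
Extrapolated value = (2·A(Δt/2) − A(Δt)) / (2 − 1)
= (2·4.129643 − 4.638283) / 1
= 3.621003 / 1 = 3.621003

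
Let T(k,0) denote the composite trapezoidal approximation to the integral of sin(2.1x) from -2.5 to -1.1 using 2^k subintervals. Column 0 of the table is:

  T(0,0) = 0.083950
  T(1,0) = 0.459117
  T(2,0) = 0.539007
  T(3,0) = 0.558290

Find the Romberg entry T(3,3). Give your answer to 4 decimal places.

Richardson extrapolation on the trapezoidal column (denominator 4−1=3):
T(1,1) = 0.459117 + (0.459117 − 0.083950)/3 = 0.584173
T(2,1) = 0.539007 + (0.539007 − 0.459117)/3 = 0.565637
T(3,1) = (4·0.558290 − 0.539007) / 3 = 0.564718
T(2,2) = 0.565637 + (0.565637 − 0.584173)/15 = 0.564401
T(3,2) = (16·0.564718 − 0.565637) / 15 = 0.564657
T(3,3) = 0.564657 + (0.564657 − 0.564401)/63 = 0.564661

0.5647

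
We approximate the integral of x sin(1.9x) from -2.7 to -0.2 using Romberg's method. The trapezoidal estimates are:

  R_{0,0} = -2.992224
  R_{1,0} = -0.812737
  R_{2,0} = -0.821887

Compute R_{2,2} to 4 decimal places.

R_{1,1} = -0.812737 + (-0.812737 − (-2.992224))/3 = -0.086241
R_{2,1} = (4·(-0.821887) − (-0.812737)) / 3 = -0.824937
R_{2,2} = (16·(-0.824937) − (-0.086241)) / 15 = -0.874183
(Column j=1 coincides with Simpson's rule on the same nodes.)

-0.8742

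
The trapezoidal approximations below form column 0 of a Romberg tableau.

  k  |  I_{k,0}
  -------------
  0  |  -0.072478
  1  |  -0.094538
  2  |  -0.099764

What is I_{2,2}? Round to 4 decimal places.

-0.1015

I_{1,1} = (4·(-0.094538) − (-0.072478)) / 3 = -0.101891
I_{2,1} = -0.099764 + (-0.099764 − (-0.094538))/3 = -0.101506
I_{2,2} = (16·(-0.101506) − (-0.101891)) / 15 = -0.101480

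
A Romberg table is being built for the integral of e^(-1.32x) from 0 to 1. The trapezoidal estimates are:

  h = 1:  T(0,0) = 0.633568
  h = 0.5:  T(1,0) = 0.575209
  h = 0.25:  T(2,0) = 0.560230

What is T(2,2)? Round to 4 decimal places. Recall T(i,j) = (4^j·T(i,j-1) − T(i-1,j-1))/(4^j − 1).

0.5552

T(1,1) = 0.575209 + (0.575209 − 0.633568)/3 = 0.555756
T(2,1) = 0.560230 + (0.560230 − 0.575209)/3 = 0.555237
T(2,2) = (16·0.555237 − 0.555756) / 15 = 0.555202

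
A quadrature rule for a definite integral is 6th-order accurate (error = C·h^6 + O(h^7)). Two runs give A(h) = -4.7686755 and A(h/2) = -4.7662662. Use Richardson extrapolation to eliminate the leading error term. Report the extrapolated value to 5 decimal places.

The leading error scales as h^6; refining by a factor of 2 reduces it by 2^6 = 64.
Extrapolated value = (64·A(h/2) − A(h)) / (64 − 1)
= (64·(-4.7662662) − (-4.7686755)) / 63
= -300.2723613 / 63 = -4.7662280

-4.76623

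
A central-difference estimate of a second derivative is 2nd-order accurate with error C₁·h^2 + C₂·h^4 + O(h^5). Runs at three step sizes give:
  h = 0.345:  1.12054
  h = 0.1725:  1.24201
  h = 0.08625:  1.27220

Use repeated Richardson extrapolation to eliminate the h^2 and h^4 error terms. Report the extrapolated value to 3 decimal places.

First eliminate the h^2 term (factor 2^2 = 4):
  B₁ = (4·1.24201 − 1.12054)/3 = 1.28250
  B₂ = (4·1.27220 − 1.24201)/3 = 1.28226
Then eliminate the h^4 term (factor 2^4 = 16):
  (16·1.28226 − 1.28250)/15 = 1.28224

1.282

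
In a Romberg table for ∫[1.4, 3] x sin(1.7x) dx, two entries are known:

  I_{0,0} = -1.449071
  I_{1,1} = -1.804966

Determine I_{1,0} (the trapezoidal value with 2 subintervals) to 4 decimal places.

From I_{1,1} = (4·I_{1,0} − I_{0,0})/3, solve for I_{1,0}:
4·I_{1,0} = 3·(-1.804966) + (-1.449071) = -6.863969
I_{1,0} = -1.715992

-1.7160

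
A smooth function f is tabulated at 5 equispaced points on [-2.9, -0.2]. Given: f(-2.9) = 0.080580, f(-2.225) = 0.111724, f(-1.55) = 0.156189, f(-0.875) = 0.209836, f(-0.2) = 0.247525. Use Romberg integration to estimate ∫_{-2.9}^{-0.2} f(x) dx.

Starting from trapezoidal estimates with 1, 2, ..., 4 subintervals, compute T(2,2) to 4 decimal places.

0.4338

T(0,0) (trapezoid, 1 panel, h=2.7000): 0.442942
T(1,0) (trapezoid, 2 panels, h=1.3500): 0.432326
T(2,0) (trapezoid, 4 panels, h=0.6750): 0.433216
T(1,1) = 0.432326 + (0.432326 − 0.442942)/3 = 0.428787
T(2,1) = 0.433216 + (0.433216 − 0.432326)/3 = 0.433513
T(2,2) = 0.433513 + (0.433513 − 0.428787)/15 = 0.433828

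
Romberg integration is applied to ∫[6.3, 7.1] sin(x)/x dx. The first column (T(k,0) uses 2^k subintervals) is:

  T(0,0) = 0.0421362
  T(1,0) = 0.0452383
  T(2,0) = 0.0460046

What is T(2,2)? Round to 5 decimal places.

0.04626

Richardson extrapolation on the trapezoidal column (denominator 4−1=3):
T(1,1) = 0.0452383 + (0.0452383 − 0.0421362)/3 = 0.0462723
T(2,1) = (4·0.0460046 − 0.0452383) / 3 = 0.0462600
T(2,2) = (16·0.0462600 − 0.0462723) / 15 = 0.0462592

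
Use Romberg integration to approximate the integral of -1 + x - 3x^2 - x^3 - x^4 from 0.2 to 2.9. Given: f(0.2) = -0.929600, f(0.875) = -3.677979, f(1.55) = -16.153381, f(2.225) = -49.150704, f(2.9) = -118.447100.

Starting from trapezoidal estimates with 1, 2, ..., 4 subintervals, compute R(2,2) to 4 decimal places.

R(0,0) (trapezoid, 1 panel, h=2.7000): -161.158545
R(1,0) (trapezoid, 2 panels, h=1.3500): -102.386337
R(2,0) (trapezoid, 4 panels, h=0.6750): -86.852529
R(1,1) = -102.386337 + (-102.386337 − (-161.158545))/3 = -82.795601
R(2,1) = -86.852529 + (-86.852529 − (-102.386337))/3 = -81.674593
R(2,2) = -81.674593 + (-81.674593 − (-82.795601))/15 = -81.599859

-81.5999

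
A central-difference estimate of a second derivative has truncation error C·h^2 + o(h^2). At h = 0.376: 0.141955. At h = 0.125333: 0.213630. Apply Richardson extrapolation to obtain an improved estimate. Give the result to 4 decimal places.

0.2226

The leading error scales as h^2; refining by a factor of 3 reduces it by 3^2 = 9.
Extrapolated value = (9·A(h/3) − A(h)) / (9 − 1)
= (9·0.213630 − 0.141955) / 8
= 1.780715 / 8 = 0.222589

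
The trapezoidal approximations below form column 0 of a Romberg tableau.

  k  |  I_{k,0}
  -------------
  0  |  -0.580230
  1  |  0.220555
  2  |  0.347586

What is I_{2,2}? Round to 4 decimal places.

Richardson extrapolation on the trapezoidal column (denominator 4−1=3):
I_{1,1} = 0.220555 + (0.220555 − (-0.580230))/3 = 0.487483
I_{2,1} = (4·0.347586 − 0.220555) / 3 = 0.389930
I_{2,2} = (16·0.389930 − 0.487483) / 15 = 0.383426
(Column j=1 coincides with Simpson's rule on the same nodes.)

0.3834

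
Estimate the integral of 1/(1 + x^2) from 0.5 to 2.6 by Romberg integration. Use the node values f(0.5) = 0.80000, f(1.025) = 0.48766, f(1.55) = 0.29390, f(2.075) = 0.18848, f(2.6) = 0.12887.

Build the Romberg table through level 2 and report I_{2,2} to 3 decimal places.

0.739

I_{0,0} (trapezoid, 1 panel, h=2.1000): 0.97531
I_{1,0} (trapezoid, 2 panels, h=1.0500): 0.79625
I_{2,0} (trapezoid, 4 panels, h=0.5250): 0.75310
I_{1,1} = 0.79625 + (0.79625 − 0.97531)/3 = 0.73656
I_{2,1} = 0.75310 + (0.75310 − 0.79625)/3 = 0.73872
I_{2,2} = 0.73872 + (0.73872 − 0.73656)/15 = 0.73886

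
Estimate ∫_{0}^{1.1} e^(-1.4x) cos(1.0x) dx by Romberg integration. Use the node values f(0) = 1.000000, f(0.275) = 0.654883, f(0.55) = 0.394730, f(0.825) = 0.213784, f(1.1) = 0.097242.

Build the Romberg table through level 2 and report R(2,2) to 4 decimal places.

R(0,0) (trapezoid, 1 panel, h=1.1000): 0.603483
R(1,0) (trapezoid, 2 panels, h=0.5500): 0.518843
R(2,0) (trapezoid, 4 panels, h=0.2750): 0.498305
R(1,1) = 0.518843 + (0.518843 − 0.603483)/3 = 0.490630
R(2,1) = 0.498305 + (0.498305 − 0.518843)/3 = 0.491459
R(2,2) = 0.491459 + (0.491459 − 0.490630)/15 = 0.491514

0.4915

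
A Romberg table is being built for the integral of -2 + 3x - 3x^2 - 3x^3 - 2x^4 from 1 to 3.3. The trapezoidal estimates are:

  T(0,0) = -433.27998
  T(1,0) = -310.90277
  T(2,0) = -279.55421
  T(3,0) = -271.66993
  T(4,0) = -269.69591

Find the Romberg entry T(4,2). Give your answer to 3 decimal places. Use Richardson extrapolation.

T(3,1) = (4·(-271.66993) − (-279.55421)) / 3 = -269.04184
T(4,1) = -269.69591 + (-269.69591 − (-271.66993))/3 = -269.03790
T(4,2) = (16·(-269.03790) − (-269.04184)) / 15 = -269.03764

-269.038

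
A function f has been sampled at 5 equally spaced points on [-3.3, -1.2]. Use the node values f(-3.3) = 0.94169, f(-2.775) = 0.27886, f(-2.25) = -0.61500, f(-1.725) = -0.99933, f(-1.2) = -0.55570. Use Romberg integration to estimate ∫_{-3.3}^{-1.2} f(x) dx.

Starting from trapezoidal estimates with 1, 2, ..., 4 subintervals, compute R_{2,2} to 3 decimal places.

R_{0,0} (trapezoid, 1 panel, h=2.1000): 0.40529
R_{1,0} (trapezoid, 2 panels, h=1.0500): -0.44311
R_{2,0} (trapezoid, 4 panels, h=0.5250): -0.59980
R_{1,1} = -0.44311 + (-0.44311 − 0.40529)/3 = -0.72591
R_{2,1} = -0.59980 + (-0.59980 − (-0.44311))/3 = -0.65203
R_{2,2} = -0.65203 + (-0.65203 − (-0.72591))/15 = -0.64710

-0.647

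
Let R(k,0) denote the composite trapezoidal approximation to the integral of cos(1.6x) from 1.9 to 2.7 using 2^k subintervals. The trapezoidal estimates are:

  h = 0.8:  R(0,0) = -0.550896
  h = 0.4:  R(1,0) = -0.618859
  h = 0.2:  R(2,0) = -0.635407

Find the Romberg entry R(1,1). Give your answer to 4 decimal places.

R(1,1) = -0.618859 + (-0.618859 − (-0.550896))/3 = -0.641513

-0.6415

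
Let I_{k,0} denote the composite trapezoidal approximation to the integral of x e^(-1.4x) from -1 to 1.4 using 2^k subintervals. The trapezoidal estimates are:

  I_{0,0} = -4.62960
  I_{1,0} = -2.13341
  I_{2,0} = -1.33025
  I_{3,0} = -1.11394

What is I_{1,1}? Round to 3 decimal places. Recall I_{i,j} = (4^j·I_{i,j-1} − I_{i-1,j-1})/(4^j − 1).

Richardson extrapolation on the trapezoidal column (denominator 4−1=3):
I_{1,1} = -2.13341 + (-2.13341 − (-4.62960))/3 = -1.30135

-1.301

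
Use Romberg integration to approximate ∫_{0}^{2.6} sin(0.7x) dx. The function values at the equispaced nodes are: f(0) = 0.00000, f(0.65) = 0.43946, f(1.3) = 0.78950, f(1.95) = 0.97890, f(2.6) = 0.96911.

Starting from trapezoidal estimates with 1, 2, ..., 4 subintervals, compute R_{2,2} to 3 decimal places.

R_{0,0} (trapezoid, 1 panel, h=2.6000): 1.25984
R_{1,0} (trapezoid, 2 panels, h=1.3000): 1.65627
R_{2,0} (trapezoid, 4 panels, h=0.6500): 1.75007
R_{1,1} = 1.65627 + (1.65627 − 1.25984)/3 = 1.78841
R_{2,1} = 1.75007 + (1.75007 − 1.65627)/3 = 1.78134
R_{2,2} = 1.78134 + (1.78134 − 1.78841)/15 = 1.78087

1.781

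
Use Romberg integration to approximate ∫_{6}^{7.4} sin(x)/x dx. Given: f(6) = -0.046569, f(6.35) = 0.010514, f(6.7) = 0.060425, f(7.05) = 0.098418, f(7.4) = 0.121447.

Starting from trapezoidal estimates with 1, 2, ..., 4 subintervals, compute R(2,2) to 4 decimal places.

0.0737

R(0,0) (trapezoid, 1 panel, h=1.4000): 0.052415
R(1,0) (trapezoid, 2 panels, h=0.7000): 0.068505
R(2,0) (trapezoid, 4 panels, h=0.3500): 0.072379
R(1,1) = 0.068505 + (0.068505 − 0.052415)/3 = 0.073868
R(2,1) = 0.072379 + (0.072379 − 0.068505)/3 = 0.073670
R(2,2) = 0.073670 + (0.073670 − 0.073868)/15 = 0.073657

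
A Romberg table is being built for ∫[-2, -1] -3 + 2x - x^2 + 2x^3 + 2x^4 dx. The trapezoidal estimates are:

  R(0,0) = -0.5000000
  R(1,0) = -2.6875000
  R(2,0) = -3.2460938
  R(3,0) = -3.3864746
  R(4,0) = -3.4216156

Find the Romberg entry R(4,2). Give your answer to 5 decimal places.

Richardson extrapolation on the trapezoidal column (denominator 4−1=3):
R(3,1) = (4·(-3.3864746) − (-3.2460938)) / 3 = -3.4332682
R(4,1) = -3.4216156 + (-3.4216156 − (-3.3864746))/3 = -3.4333293
R(4,2) = (16·(-3.4333293) − (-3.4332682)) / 15 = -3.4333334

-3.43333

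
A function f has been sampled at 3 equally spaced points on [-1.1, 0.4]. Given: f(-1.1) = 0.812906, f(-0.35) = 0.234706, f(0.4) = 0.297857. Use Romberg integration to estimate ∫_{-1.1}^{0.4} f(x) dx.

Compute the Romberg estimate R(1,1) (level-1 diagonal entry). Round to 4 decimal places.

R(0,0) (trapezoid, 1 panel, h=1.5000): 0.833072
R(1,0) (trapezoid, 2 panels, h=0.7500): 0.592566
R(1,1) = 0.592566 + (0.592566 − 0.833072)/3 = 0.512397

0.5124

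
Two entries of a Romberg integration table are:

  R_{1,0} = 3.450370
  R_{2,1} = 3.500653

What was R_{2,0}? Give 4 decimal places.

From R_{2,1} = (4·R_{2,0} − R_{1,0})/3, solve for R_{2,0}:
4·R_{2,0} = 3·3.500653 + 3.450370 = 13.952329
R_{2,0} = 3.488082

3.4881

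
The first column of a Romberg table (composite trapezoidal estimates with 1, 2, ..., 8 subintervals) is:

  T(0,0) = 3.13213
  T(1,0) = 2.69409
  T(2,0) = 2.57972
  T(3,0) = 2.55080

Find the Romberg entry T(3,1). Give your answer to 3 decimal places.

2.541

Richardson extrapolation on the trapezoidal column (denominator 4−1=3):
T(3,1) = 2.55080 + (2.55080 − 2.57972)/3 = 2.54116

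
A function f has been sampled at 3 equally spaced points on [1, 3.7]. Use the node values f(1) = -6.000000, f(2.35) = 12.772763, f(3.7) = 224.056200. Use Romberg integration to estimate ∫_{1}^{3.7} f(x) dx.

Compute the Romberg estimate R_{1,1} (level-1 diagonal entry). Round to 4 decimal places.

121.1163

R_{0,0} (trapezoid, 1 panel, h=2.7000): 294.375870
R_{1,0} (trapezoid, 2 panels, h=1.3500): 164.431165
R_{1,1} = 164.431165 + (164.431165 − 294.375870)/3 = 121.116263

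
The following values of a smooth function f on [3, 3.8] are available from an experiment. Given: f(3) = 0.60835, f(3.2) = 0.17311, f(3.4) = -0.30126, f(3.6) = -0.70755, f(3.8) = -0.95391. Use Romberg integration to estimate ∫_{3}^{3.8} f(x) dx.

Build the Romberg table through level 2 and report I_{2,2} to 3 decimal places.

I_{0,0} (trapezoid, 1 panel, h=0.8000): -0.13822
I_{1,0} (trapezoid, 2 panels, h=0.4000): -0.18962
I_{2,0} (trapezoid, 4 panels, h=0.2000): -0.20170
I_{1,1} = -0.18962 + (-0.18962 − (-0.13822))/3 = -0.20675
I_{2,1} = -0.20170 + (-0.20170 − (-0.18962))/3 = -0.20573
I_{2,2} = -0.20573 + (-0.20573 − (-0.20675))/15 = -0.20566

-0.206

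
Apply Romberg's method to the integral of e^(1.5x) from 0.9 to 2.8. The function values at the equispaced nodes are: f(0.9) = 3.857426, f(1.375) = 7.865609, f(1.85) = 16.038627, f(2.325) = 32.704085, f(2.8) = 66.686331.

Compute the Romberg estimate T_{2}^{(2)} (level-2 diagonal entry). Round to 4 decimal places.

T_{0}^{(0)} (trapezoid, 1 panel, h=1.9000): 67.016569
T_{1}^{(0)} (trapezoid, 2 panels, h=0.9500): 48.744980
T_{2}^{(0)} (trapezoid, 4 panels, h=0.4750): 43.643095
T_{1}^{(1)} = 48.744980 + (48.744980 − 67.016569)/3 = 42.654450
T_{2}^{(1)} = 43.643095 + (43.643095 − 48.744980)/3 = 41.942467
T_{2}^{(2)} = 41.942467 + (41.942467 − 42.654450)/15 = 41.895001

41.8950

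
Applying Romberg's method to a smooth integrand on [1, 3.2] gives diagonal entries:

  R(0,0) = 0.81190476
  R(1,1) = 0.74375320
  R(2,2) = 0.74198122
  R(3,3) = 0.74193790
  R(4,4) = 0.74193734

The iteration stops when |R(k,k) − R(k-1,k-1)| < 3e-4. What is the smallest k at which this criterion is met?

|R(1,1) − R(0,0)| = 0.06815156 ≥ 3e-4
|R(2,2) − R(1,1)| = 0.00177198 ≥ 3e-4
|R(3,3) − R(2,2)| = 0.00004332 < 3e-4

k = 3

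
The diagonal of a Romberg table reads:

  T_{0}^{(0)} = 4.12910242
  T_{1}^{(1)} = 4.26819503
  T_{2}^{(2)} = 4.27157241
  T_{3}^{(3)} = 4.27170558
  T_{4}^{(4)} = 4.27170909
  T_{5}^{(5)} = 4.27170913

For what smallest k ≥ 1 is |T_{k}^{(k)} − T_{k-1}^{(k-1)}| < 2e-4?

|T_{1}^{(1)} − T_{0}^{(0)}| = 0.13909261 ≥ 2e-4
|T_{2}^{(2)} − T_{1}^{(1)}| = 0.00337738 ≥ 2e-4
|T_{3}^{(3)} − T_{2}^{(2)}| = 0.00013317 < 2e-4

k = 3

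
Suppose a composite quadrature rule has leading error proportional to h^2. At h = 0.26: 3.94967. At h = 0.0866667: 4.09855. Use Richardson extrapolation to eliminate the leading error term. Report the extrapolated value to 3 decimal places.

4.117

The leading error scales as h^2; refining by a factor of 3 reduces it by 3^2 = 9.
Extrapolated value = (9·A(h/3) − A(h)) / (9 − 1)
= (9·4.09855 − 3.94967) / 8
= 32.93728 / 8 = 4.11716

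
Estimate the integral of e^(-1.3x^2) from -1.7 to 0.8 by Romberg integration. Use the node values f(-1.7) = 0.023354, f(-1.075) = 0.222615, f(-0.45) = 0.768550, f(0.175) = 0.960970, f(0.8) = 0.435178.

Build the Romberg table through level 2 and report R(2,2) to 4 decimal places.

R(0,0) (trapezoid, 1 panel, h=2.5000): 0.573165
R(1,0) (trapezoid, 2 panels, h=1.2500): 1.247270
R(2,0) (trapezoid, 4 panels, h=0.6250): 1.363376
R(1,1) = 1.247270 + (1.247270 − 0.573165)/3 = 1.471972
R(2,1) = 1.363376 + (1.363376 − 1.247270)/3 = 1.402078
R(2,2) = 1.402078 + (1.402078 − 1.471972)/15 = 1.397418

1.3974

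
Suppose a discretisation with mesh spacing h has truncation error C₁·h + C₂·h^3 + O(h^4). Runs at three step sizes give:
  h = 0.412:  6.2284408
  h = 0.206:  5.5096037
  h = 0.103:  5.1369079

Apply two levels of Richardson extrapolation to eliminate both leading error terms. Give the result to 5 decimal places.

First eliminate the h term (factor 2^1 = 2):
  B₁ = (2·5.5096037 − 6.2284408)/1 = 4.7907666
  B₂ = (2·5.1369079 − 5.5096037)/1 = 4.7642121
Then eliminate the h^3 term (factor 2^3 = 8):
  (8·4.7642121 − 4.7907666)/7 = 4.7604186

4.76042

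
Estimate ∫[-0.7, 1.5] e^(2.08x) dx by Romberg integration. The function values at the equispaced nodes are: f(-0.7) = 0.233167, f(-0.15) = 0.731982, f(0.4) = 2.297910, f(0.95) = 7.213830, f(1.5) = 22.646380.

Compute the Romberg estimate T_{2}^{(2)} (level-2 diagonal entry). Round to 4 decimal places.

10.8044

T_{0}^{(0)} (trapezoid, 1 panel, h=2.2000): 25.167502
T_{1}^{(0)} (trapezoid, 2 panels, h=1.1000): 15.111452
T_{2}^{(0)} (trapezoid, 4 panels, h=0.5500): 11.925923
T_{1}^{(1)} = 15.111452 + (15.111452 − 25.167502)/3 = 11.759435
T_{2}^{(1)} = 11.925923 + (11.925923 − 15.111452)/3 = 10.864080
T_{2}^{(2)} = 10.864080 + (10.864080 − 11.759435)/15 = 10.804390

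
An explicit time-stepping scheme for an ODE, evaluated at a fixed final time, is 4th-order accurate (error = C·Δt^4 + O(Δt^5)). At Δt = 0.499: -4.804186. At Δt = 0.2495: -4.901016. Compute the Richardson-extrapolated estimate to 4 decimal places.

-4.9075

The leading error scales as Δt^4; refining by a factor of 2 reduces it by 2^4 = 16.
Extrapolated value = (16·A(Δt/2) − A(Δt)) / (16 − 1)
= (16·(-4.901016) − (-4.804186)) / 15
= -73.612070 / 15 = -4.907471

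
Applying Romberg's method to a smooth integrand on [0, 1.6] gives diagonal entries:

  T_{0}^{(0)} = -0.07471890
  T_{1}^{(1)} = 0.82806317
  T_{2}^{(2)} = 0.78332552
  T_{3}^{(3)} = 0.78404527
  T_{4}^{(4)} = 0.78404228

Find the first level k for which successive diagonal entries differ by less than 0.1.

k = 2

|T_{1}^{(1)} − T_{0}^{(0)}| = 0.90278207 ≥ 0.1
|T_{2}^{(2)} − T_{1}^{(1)}| = 0.04473765 < 0.1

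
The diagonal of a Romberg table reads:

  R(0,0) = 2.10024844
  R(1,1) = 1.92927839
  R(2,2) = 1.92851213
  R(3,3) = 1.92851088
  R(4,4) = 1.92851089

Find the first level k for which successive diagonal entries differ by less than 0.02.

|R(1,1) − R(0,0)| = 0.17097005 ≥ 0.02
|R(2,2) − R(1,1)| = 0.00076626 < 0.02

k = 2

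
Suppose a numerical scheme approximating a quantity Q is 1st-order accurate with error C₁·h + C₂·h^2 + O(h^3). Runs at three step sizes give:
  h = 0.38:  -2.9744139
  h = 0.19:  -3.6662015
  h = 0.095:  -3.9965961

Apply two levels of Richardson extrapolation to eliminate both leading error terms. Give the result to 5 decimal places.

-4.31666

First eliminate the h term (factor 2^1 = 2):
  B₁ = (2·(-3.6662015) − (-2.9744139))/1 = -4.3579891
  B₂ = (2·(-3.9965961) − (-3.6662015))/1 = -4.3269907
Then eliminate the h^2 term (factor 2^2 = 4):
  (4·(-4.3269907) − (-4.3579891))/3 = -4.3166579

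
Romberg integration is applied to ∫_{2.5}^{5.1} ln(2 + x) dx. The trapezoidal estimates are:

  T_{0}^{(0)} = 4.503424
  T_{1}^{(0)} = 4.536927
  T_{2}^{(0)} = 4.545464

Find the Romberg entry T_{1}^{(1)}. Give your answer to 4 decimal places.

Richardson extrapolation on the trapezoidal column (denominator 4−1=3):
T_{1}^{(1)} = (4·4.536927 − 4.503424) / 3 = 4.548095

4.5481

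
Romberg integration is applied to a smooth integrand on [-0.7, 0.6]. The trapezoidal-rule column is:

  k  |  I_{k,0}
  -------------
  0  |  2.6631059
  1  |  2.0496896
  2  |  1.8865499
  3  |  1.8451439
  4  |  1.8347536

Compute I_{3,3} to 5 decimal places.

1.83129

Richardson extrapolation on the trapezoidal column (denominator 4−1=3):
I_{1,1} = (4·2.0496896 − 2.6631059) / 3 = 1.8452175
I_{2,1} = (4·1.8865499 − 2.0496896) / 3 = 1.8321700
I_{3,1} = 1.8451439 + (1.8451439 − 1.8865499)/3 = 1.8313419
I_{2,2} = (16·1.8321700 − 1.8452175) / 15 = 1.8313002
I_{3,2} = (16·1.8313419 − 1.8321700) / 15 = 1.8312867
I_{3,3} = 1.8312867 + (1.8312867 − 1.8313002)/63 = 1.8312865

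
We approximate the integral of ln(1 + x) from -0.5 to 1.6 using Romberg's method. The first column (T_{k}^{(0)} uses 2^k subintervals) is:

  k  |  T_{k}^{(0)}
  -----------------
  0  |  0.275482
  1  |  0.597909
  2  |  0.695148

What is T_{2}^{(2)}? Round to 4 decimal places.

0.7290

Richardson extrapolation on the trapezoidal column (denominator 4−1=3):
T_{1}^{(1)} = (4·0.597909 − 0.275482) / 3 = 0.705385
T_{2}^{(1)} = (4·0.695148 − 0.597909) / 3 = 0.727561
T_{2}^{(2)} = (16·0.727561 − 0.705385) / 15 = 0.729039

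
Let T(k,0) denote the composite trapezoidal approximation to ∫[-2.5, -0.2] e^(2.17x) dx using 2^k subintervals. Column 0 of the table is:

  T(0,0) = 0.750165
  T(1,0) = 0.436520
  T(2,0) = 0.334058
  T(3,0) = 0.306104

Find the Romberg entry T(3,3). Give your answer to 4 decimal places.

T(1,1) = (4·0.436520 − 0.750165) / 3 = 0.331972
T(2,1) = (4·0.334058 − 0.436520) / 3 = 0.299904
T(3,1) = (4·0.306104 − 0.334058) / 3 = 0.296786
T(2,2) = (16·0.299904 − 0.331972) / 15 = 0.297766
T(3,2) = 0.296786 + (0.296786 − 0.299904)/15 = 0.296578
T(3,3) = (64·0.296578 − 0.297766) / 63 = 0.296559

0.2966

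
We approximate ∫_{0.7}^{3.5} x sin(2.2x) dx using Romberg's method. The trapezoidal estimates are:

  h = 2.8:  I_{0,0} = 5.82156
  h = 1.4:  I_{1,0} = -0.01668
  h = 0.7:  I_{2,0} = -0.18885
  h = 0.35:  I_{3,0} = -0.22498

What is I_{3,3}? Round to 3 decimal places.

Richardson extrapolation on the trapezoidal column (denominator 4−1=3):
I_{1,1} = -0.01668 + (-0.01668 − 5.82156)/3 = -1.96276
I_{2,1} = (4·(-0.18885) − (-0.01668)) / 3 = -0.24624
I_{3,1} = -0.22498 + (-0.22498 − (-0.18885))/3 = -0.23702
I_{2,2} = -0.24624 + (-0.24624 − (-1.96276))/15 = -0.13181
I_{3,2} = -0.23702 + (-0.23702 − (-0.24624))/15 = -0.23641
I_{3,3} = -0.23641 + (-0.23641 − (-0.13181))/63 = -0.23807
(Column j=1 coincides with Simpson's rule on the same nodes.)

-0.238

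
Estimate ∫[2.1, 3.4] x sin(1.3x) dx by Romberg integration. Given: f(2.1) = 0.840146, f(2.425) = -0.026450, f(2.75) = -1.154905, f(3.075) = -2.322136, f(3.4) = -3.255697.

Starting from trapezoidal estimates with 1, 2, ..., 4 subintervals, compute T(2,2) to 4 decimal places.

T(0,0) (trapezoid, 1 panel, h=1.3000): -1.570108
T(1,0) (trapezoid, 2 panels, h=0.6500): -1.535742
T(2,0) (trapezoid, 4 panels, h=0.3250): -1.531162
T(1,1) = -1.535742 + (-1.535742 − (-1.570108))/3 = -1.524287
T(2,1) = -1.531162 + (-1.531162 − (-1.535742))/3 = -1.529635
T(2,2) = -1.529635 + (-1.529635 − (-1.524287))/15 = -1.529992

-1.5300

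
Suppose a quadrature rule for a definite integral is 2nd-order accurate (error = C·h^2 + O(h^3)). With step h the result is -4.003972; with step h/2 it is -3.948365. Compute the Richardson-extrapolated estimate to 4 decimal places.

-3.9298

The leading error scales as h^2; refining by a factor of 2 reduces it by 2^2 = 4.
Extrapolated value = (4·A(h/2) − A(h)) / (4 − 1)
= (4·(-3.948365) − (-4.003972)) / 3
= -11.789488 / 3 = -3.929829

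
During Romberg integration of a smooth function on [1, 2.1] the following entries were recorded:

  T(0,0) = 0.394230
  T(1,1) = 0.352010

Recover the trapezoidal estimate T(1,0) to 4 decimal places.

0.3626

From T(1,1) = (4·T(1,0) − T(0,0))/3, solve for T(1,0):
4·T(1,0) = 3·0.352010 + 0.394230 = 1.450260
T(1,0) = 0.362565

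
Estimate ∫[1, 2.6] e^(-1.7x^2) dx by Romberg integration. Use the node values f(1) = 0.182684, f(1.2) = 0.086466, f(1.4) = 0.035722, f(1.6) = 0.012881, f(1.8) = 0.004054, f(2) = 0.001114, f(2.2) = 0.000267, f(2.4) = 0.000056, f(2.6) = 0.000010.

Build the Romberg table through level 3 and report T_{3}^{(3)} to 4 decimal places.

T_{0}^{(0)} (trapezoid, 1 panel, h=1.6000): 0.146155
T_{1}^{(0)} (trapezoid, 2 panels, h=0.8000): 0.076321
T_{2}^{(0)} (trapezoid, 4 panels, h=0.4000): 0.052556
T_{3}^{(0)} (trapezoid, 8 panels, h=0.2000): 0.046381
T_{1}^{(1)} = 0.076321 + (0.076321 − 0.146155)/3 = 0.053043
T_{2}^{(1)} = 0.052556 + (0.052556 − 0.076321)/3 = 0.044634
T_{3}^{(1)} = 0.046381 + (0.046381 − 0.052556)/3 = 0.044323
T_{2}^{(2)} = 0.044634 + (0.044634 − 0.053043)/15 = 0.044073
T_{3}^{(2)} = 0.044323 + (0.044323 − 0.044634)/15 = 0.044302
T_{3}^{(3)} = 0.044302 + (0.044302 − 0.044073)/63 = 0.044306

0.0443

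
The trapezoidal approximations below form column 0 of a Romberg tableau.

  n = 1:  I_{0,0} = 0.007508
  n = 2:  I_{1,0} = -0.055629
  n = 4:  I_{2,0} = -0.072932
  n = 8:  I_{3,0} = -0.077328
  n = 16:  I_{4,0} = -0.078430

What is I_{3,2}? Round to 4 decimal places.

-0.0788

I_{2,1} = (4·(-0.072932) − (-0.055629)) / 3 = -0.078700
I_{3,1} = (4·(-0.077328) − (-0.072932)) / 3 = -0.078793
I_{3,2} = (16·(-0.078793) − (-0.078700)) / 15 = -0.078799
(Column j=1 coincides with Simpson's rule on the same nodes.)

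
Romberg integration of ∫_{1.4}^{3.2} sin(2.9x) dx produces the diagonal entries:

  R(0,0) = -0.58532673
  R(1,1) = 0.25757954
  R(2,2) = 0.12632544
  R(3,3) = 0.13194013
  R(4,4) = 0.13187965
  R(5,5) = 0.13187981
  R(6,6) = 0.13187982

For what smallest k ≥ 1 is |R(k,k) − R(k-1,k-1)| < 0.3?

|R(1,1) − R(0,0)| = 0.84290627 ≥ 0.3
|R(2,2) − R(1,1)| = 0.13125410 < 0.3

k = 2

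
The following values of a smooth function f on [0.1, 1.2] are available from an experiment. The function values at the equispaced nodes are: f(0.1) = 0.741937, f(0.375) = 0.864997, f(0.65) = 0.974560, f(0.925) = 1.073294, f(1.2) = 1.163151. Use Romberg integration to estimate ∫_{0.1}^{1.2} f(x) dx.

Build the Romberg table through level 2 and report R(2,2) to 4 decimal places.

R(0,0) (trapezoid, 1 panel, h=1.1000): 1.047798
R(1,0) (trapezoid, 2 panels, h=0.5500): 1.059907
R(2,0) (trapezoid, 4 panels, h=0.2750): 1.062984
R(1,1) = 1.059907 + (1.059907 − 1.047798)/3 = 1.063943
R(2,1) = 1.062984 + (1.062984 − 1.059907)/3 = 1.064010
R(2,2) = 1.064010 + (1.064010 − 1.063943)/15 = 1.064014

1.0640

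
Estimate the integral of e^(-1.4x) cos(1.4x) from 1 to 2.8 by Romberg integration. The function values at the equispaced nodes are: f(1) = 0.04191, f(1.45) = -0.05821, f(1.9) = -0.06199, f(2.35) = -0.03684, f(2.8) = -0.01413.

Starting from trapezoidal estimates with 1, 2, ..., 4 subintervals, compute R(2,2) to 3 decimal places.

-0.072

R(0,0) (trapezoid, 1 panel, h=1.8000): 0.02500
R(1,0) (trapezoid, 2 panels, h=0.9000): -0.04329
R(2,0) (trapezoid, 4 panels, h=0.4500): -0.06442
R(1,1) = -0.04329 + (-0.04329 − 0.02500)/3 = -0.06605
R(2,1) = -0.06442 + (-0.06442 − (-0.04329))/3 = -0.07146
R(2,2) = -0.07146 + (-0.07146 − (-0.06605))/15 = -0.07182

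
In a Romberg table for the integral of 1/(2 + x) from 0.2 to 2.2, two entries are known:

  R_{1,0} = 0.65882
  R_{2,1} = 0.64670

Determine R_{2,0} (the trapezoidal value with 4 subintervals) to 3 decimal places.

From R_{2,1} = (4·R_{2,0} − R_{1,0})/3, solve for R_{2,0}:
4·R_{2,0} = 3·0.64670 + 0.65882 = 2.59892
R_{2,0} = 0.64973

0.650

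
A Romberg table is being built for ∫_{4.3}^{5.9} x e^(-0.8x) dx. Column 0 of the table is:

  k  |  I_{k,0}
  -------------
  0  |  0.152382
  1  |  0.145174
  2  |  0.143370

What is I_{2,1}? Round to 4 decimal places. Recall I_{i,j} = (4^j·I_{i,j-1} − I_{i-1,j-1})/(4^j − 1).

0.1428

I_{2,1} = 0.143370 + (0.143370 − 0.145174)/3 = 0.142769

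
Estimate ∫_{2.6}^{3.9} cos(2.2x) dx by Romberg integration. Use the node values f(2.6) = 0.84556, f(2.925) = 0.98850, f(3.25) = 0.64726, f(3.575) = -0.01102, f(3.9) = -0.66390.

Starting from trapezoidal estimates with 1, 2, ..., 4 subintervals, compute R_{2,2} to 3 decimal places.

0.582

R_{0,0} (trapezoid, 1 panel, h=1.3000): 0.11808
R_{1,0} (trapezoid, 2 panels, h=0.6500): 0.47976
R_{2,0} (trapezoid, 4 panels, h=0.3250): 0.55756
R_{1,1} = 0.47976 + (0.47976 − 0.11808)/3 = 0.60032
R_{2,1} = 0.55756 + (0.55756 − 0.47976)/3 = 0.58349
R_{2,2} = 0.58349 + (0.58349 − 0.60032)/15 = 0.58237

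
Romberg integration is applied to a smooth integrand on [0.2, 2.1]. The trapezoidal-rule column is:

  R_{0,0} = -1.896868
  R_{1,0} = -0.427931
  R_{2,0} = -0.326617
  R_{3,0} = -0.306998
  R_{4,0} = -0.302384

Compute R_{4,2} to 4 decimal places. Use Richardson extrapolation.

R_{3,1} = (4·(-0.306998) − (-0.326617)) / 3 = -0.300458
R_{4,1} = (4·(-0.302384) − (-0.306998)) / 3 = -0.300846
R_{4,2} = (16·(-0.300846) − (-0.300458)) / 15 = -0.300872

-0.3009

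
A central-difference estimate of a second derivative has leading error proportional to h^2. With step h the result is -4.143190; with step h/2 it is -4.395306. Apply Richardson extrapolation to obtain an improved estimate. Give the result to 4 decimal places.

The leading error scales as h^2; refining by a factor of 2 reduces it by 2^2 = 4.
Extrapolated value = (4·A(h/2) − A(h)) / (4 − 1)
= (4·(-4.395306) − (-4.143190)) / 3
= -13.438034 / 3 = -4.479345

-4.4793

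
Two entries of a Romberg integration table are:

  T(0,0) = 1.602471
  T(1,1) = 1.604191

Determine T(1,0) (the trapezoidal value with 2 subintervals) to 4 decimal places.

From T(1,1) = (4·T(1,0) − T(0,0))/3, solve for T(1,0):
4·T(1,0) = 3·1.604191 + 1.602471 = 6.415044
T(1,0) = 1.603761

1.6038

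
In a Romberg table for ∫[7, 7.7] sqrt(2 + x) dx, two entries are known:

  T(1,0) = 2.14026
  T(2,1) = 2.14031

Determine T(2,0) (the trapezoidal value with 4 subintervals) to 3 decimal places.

2.140

From T(2,1) = (4·T(2,0) − T(1,0))/3, solve for T(2,0):
4·T(2,0) = 3·2.14031 + 2.14026 = 8.56119
T(2,0) = 2.14030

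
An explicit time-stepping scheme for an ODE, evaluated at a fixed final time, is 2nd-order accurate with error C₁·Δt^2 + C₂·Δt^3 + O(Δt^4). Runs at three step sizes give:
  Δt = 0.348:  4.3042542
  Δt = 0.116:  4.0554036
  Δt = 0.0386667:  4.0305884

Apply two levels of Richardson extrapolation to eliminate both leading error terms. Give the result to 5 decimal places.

First eliminate the Δt^2 term (factor 3^2 = 9):
  B₁ = (9·4.0554036 − 4.3042542)/8 = 4.0242973
  B₂ = (9·4.0305884 − 4.0554036)/8 = 4.0274865
Then eliminate the Δt^3 term (factor 3^3 = 27):
  (27·4.0274865 − 4.0242973)/26 = 4.0276092

4.02761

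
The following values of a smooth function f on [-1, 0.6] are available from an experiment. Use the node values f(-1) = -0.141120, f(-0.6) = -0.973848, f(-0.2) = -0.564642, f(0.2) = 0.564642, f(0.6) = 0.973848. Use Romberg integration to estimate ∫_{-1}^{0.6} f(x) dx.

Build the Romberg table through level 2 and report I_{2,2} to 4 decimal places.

-0.2496

I_{0,0} (trapezoid, 1 panel, h=1.6000): 0.666182
I_{1,0} (trapezoid, 2 panels, h=0.8000): -0.118622
I_{2,0} (trapezoid, 4 panels, h=0.4000): -0.222994
I_{1,1} = -0.118622 + (-0.118622 − 0.666182)/3 = -0.380223
I_{2,1} = -0.222994 + (-0.222994 − (-0.118622))/3 = -0.257785
I_{2,2} = -0.257785 + (-0.257785 − (-0.380223))/15 = -0.249622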